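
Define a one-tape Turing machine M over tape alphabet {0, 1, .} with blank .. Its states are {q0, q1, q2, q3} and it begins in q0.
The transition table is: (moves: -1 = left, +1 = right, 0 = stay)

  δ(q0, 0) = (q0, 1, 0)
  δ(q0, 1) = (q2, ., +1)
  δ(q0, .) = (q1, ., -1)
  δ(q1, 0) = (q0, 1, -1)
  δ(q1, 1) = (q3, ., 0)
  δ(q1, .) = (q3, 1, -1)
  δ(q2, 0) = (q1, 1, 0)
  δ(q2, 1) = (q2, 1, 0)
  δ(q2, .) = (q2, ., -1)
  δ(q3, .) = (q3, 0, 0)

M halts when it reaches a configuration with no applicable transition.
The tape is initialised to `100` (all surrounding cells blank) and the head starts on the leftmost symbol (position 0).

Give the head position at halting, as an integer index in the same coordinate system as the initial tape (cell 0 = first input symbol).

1

q0 | [1]00   read 1 → write ., move +1, go to q2
q2 | .[0]0   read 0 → write 1, move 0, go to q1
q1 | .[1]0   read 1 → write ., move 0, go to q3
q3 | .[.]0   read . → write 0, move 0, go to q3
q3 | .[0]0
At halt the head is at cell 1.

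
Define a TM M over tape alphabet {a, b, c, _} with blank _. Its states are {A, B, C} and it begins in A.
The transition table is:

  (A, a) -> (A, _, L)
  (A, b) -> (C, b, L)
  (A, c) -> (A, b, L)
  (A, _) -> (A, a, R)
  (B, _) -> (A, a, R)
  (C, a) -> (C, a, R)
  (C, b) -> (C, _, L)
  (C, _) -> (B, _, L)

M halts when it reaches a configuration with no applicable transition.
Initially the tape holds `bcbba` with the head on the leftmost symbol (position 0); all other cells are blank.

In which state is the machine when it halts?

A | __[b]cbba   read b → write b, move L, go to C
C | _[_]bcbba   read _ → write _, move L, go to B
B | [_]_bcbba   read _ → write a, move R, go to A
A | a[_]bcbba   read _ → write a, move R, go to A
A | aa[b]cbba   read b → write b, move L, go to C
C | a[a]bcbba   read a → write a, move R, go to C
C | aa[b]cbba   read b → write _, move L, go to C
C | a[a]_cbba   read a → write a, move R, go to C
C | aa[_]cbba   read _ → write _, move L, go to B
B | a[a]_cbba
No transition is defined for (B, a); M halts in state B.

B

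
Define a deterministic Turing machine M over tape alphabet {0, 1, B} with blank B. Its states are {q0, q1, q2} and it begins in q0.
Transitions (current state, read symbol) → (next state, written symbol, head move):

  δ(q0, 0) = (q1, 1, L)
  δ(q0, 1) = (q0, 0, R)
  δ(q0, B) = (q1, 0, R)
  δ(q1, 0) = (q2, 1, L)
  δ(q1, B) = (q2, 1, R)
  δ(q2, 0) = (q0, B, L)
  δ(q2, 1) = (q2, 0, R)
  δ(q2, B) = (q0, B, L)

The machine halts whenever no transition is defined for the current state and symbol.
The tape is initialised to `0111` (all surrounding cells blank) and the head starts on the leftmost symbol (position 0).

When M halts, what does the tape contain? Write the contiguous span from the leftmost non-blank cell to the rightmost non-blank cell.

11B11

state=q0 head=0 tape=B[0]111B   (q0,0)→(q1,1,L)
state=q1 head=-1 tape=[B]1111B   (q1,B)→(q2,1,R)
state=q2 head=0 tape=1[1]111B   (q2,1)→(q2,0,R)
state=q2 head=1 tape=10[1]11B   (q2,1)→(q2,0,R)
state=q2 head=2 tape=100[1]1B   (q2,1)→(q2,0,R)
state=q2 head=3 tape=1000[1]B   (q2,1)→(q2,0,R)
state=q2 head=4 tape=10000[B]   (q2,B)→(q0,B,L)
state=q0 head=3 tape=1000[0]B   (q0,0)→(q1,1,L)
state=q1 head=2 tape=100[0]1B   (q1,0)→(q2,1,L)
state=q2 head=1 tape=10[0]11B   (q2,0)→(q0,B,L)
state=q0 head=0 tape=1[0]B11B   (q0,0)→(q1,1,L)
state=q1 head=-1 tape=[1]1B11B
The non-blank tape span at halt is 11B11.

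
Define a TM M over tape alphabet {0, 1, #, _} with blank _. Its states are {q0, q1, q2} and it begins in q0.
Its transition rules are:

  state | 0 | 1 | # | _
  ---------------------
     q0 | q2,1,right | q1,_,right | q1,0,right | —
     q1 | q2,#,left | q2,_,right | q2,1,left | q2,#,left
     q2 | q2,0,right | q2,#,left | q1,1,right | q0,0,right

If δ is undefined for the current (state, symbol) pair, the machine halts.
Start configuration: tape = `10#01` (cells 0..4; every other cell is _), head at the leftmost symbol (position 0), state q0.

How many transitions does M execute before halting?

state=q0 head=0 tape=[1]0#01____   (q0,1)→(q1,_,right)
state=q1 head=1 tape=_[0]#01____   (q1,0)→(q2,#,left)
state=q2 head=0 tape=[_]##01____   (q2,_)→(q0,0,right)
state=q0 head=1 tape=0[#]#01____   (q0,#)→(q1,0,right)
state=q1 head=2 tape=00[#]01____   (q1,#)→(q2,1,left)
state=q2 head=1 tape=0[0]101____   (q2,0)→(q2,0,right)
state=q2 head=2 tape=00[1]01____   (q2,1)→(q2,#,left)
state=q2 head=1 tape=0[0]#01____   (q2,0)→(q2,0,right)
state=q2 head=2 tape=00[#]01____   (q2,#)→(q1,1,right)
state=q1 head=3 tape=001[0]1____   (q1,0)→(q2,#,left)
state=q2 head=2 tape=00[1]#1____   (q2,1)→(q2,#,left)
state=q2 head=1 tape=0[0]##1____   (q2,0)→(q2,0,right)
state=q2 head=2 tape=00[#]#1____   (q2,#)→(q1,1,right)
state=q1 head=3 tape=001[#]1____   (q1,#)→(q2,1,left)
state=q2 head=2 tape=00[1]11____   (q2,1)→(q2,#,left)
state=q2 head=1 tape=0[0]#11____   (q2,0)→(q2,0,right)
state=q2 head=2 tape=00[#]11____   (q2,#)→(q1,1,right)
state=q1 head=3 tape=001[1]1____   (q1,1)→(q2,_,right)
state=q2 head=4 tape=001_[1]____   (q2,1)→(q2,#,left)
state=q2 head=3 tape=001[_]#____   (q2,_)→(q0,0,right)
state=q0 head=4 tape=0010[#]____   (q0,#)→(q1,0,right)
state=q1 head=5 tape=00100[_]___   (q1,_)→(q2,#,left)
state=q2 head=4 tape=0010[0]#___   (q2,0)→(q2,0,right)
state=q2 head=5 tape=00100[#]___   (q2,#)→(q1,1,right)
state=q1 head=6 tape=001001[_]__   (q1,_)→(q2,#,left)
state=q2 head=5 tape=00100[1]#__   (q2,1)→(q2,#,left)
state=q2 head=4 tape=0010[0]##__   (q2,0)→(q2,0,right)
state=q2 head=5 tape=00100[#]#__   (q2,#)→(q1,1,right)
state=q1 head=6 tape=001001[#]__   (q1,#)→(q2,1,left)
state=q2 head=5 tape=00100[1]1__   (q2,1)→(q2,#,left)
state=q2 head=4 tape=0010[0]#1__   (q2,0)→(q2,0,right)
state=q2 head=5 tape=00100[#]1__   (q2,#)→(q1,1,right)
state=q1 head=6 tape=001001[1]__   (q1,1)→(q2,_,right)
state=q2 head=7 tape=001001_[_]_   (q2,_)→(q0,0,right)
state=q0 head=8 tape=001001_0[_]
M halts after 34 transitions.

34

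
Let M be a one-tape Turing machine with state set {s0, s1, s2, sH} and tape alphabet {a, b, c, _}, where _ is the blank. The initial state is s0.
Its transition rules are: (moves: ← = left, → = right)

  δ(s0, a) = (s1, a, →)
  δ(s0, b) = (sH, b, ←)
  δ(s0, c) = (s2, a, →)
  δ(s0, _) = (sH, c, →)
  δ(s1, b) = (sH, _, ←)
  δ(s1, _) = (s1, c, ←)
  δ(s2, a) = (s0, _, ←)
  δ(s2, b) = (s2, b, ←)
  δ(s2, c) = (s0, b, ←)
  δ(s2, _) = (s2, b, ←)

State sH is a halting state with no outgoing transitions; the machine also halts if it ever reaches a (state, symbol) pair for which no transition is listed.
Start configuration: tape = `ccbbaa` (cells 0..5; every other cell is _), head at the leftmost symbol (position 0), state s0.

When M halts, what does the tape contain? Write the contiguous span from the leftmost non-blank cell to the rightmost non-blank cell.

a_bbaa

s0 | [c]cbbaa   read c → write a, move →, go to s2
s2 | a[c]bbaa   read c → write b, move ←, go to s0
s0 | [a]bbbaa   read a → write a, move →, go to s1
s1 | a[b]bbaa   read b → write _, move ←, go to sH
sH | [a]_bbaa
The non-blank tape span at halt is a_bbaa.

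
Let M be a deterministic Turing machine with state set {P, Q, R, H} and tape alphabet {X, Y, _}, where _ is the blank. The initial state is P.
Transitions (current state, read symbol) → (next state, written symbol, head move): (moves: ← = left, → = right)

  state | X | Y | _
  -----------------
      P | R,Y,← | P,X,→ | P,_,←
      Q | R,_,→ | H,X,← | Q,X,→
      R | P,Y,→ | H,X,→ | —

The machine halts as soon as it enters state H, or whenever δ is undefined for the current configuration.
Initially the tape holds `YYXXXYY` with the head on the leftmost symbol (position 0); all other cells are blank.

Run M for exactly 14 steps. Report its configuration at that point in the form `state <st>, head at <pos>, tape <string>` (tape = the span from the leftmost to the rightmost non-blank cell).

state P, head at 6, tape XYYYXXX

state=P head=0 tape=[Y]YXXXYY_   (P,Y)→(P,X,→)
state=P head=1 tape=X[Y]XXXYY_   (P,Y)→(P,X,→)
state=P head=2 tape=XX[X]XXYY_   (P,X)→(R,Y,←)
state=R head=1 tape=X[X]YXXYY_   (R,X)→(P,Y,→)
state=P head=2 tape=XY[Y]XXYY_   (P,Y)→(P,X,→)
state=P head=3 tape=XYX[X]XYY_   (P,X)→(R,Y,←)
state=R head=2 tape=XY[X]YXYY_   (R,X)→(P,Y,→)
state=P head=3 tape=XYY[Y]XYY_   (P,Y)→(P,X,→)
state=P head=4 tape=XYYX[X]YY_   (P,X)→(R,Y,←)
state=R head=3 tape=XYY[X]YYY_   (R,X)→(P,Y,→)
state=P head=4 tape=XYYY[Y]YY_   (P,Y)→(P,X,→)
state=P head=5 tape=XYYYX[Y]Y_   (P,Y)→(P,X,→)
state=P head=6 tape=XYYYXX[Y]_   (P,Y)→(P,X,→)
state=P head=7 tape=XYYYXXX[_]   (P,_)→(P,_,←)
state=P head=6 tape=XYYYXX[X]_
After 14 steps: state P, head at 6, tape XYYYXXX.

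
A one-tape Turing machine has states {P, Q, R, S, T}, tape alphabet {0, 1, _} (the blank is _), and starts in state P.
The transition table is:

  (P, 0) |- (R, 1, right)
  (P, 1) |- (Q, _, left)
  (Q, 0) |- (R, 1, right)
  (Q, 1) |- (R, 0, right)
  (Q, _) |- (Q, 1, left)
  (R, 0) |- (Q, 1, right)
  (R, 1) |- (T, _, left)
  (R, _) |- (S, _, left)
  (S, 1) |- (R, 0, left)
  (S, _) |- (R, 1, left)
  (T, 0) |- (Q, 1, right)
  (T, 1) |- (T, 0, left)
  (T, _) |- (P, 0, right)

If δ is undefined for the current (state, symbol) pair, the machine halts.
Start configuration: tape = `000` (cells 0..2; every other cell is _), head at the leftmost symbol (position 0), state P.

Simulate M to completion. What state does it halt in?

P

state=P head=0 tape=__[0]00_   (P,0)→(R,1,right)
state=R head=1 tape=__1[0]0_   (R,0)→(Q,1,right)
state=Q head=2 tape=__11[0]_   (Q,0)→(R,1,right)
state=R head=3 tape=__111[_]   (R,_)→(S,_,left)
state=S head=2 tape=__11[1]_   (S,1)→(R,0,left)
state=R head=1 tape=__1[1]0_   (R,1)→(T,_,left)
state=T head=0 tape=__[1]_0_   (T,1)→(T,0,left)
state=T head=-1 tape=_[_]0_0_   (T,_)→(P,0,right)
state=P head=0 tape=_0[0]_0_   (P,0)→(R,1,right)
state=R head=1 tape=_01[_]0_   (R,_)→(S,_,left)
state=S head=0 tape=_0[1]_0_   (S,1)→(R,0,left)
state=R head=-1 tape=_[0]0_0_   (R,0)→(Q,1,right)
state=Q head=0 tape=_1[0]_0_   (Q,0)→(R,1,right)
state=R head=1 tape=_11[_]0_   (R,_)→(S,_,left)
state=S head=0 tape=_1[1]_0_   (S,1)→(R,0,left)
state=R head=-1 tape=_[1]0_0_   (R,1)→(T,_,left)
state=T head=-2 tape=[_]_0_0_   (T,_)→(P,0,right)
state=P head=-1 tape=0[_]0_0_
No transition is defined for (P, _); M halts in state P.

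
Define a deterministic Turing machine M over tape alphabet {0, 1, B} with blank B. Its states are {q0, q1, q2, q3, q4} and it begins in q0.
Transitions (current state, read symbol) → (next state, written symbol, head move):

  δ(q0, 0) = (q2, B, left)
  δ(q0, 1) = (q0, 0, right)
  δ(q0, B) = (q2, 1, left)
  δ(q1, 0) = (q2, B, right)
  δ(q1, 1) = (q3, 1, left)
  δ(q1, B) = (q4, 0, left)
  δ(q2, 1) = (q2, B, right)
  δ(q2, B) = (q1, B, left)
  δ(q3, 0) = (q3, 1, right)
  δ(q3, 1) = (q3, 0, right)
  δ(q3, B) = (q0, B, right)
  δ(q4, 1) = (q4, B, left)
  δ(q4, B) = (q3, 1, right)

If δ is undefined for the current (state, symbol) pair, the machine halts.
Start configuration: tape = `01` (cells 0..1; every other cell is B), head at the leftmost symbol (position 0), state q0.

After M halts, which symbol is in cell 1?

0

state=q0 head=0 tape=BBB[0]1B   (q0,0)→(q2,B,left)
state=q2 head=-1 tape=BB[B]B1B   (q2,B)→(q1,B,left)
state=q1 head=-2 tape=B[B]BB1B   (q1,B)→(q4,0,left)
state=q4 head=-3 tape=[B]0BB1B   (q4,B)→(q3,1,right)
state=q3 head=-2 tape=1[0]BB1B   (q3,0)→(q3,1,right)
state=q3 head=-1 tape=11[B]B1B   (q3,B)→(q0,B,right)
state=q0 head=0 tape=11B[B]1B   (q0,B)→(q2,1,left)
state=q2 head=-1 tape=11[B]11B   (q2,B)→(q1,B,left)
state=q1 head=-2 tape=1[1]B11B   (q1,1)→(q3,1,left)
state=q3 head=-3 tape=[1]1B11B   (q3,1)→(q3,0,right)
state=q3 head=-2 tape=0[1]B11B   (q3,1)→(q3,0,right)
state=q3 head=-1 tape=00[B]11B   (q3,B)→(q0,B,right)
state=q0 head=0 tape=00B[1]1B   (q0,1)→(q0,0,right)
state=q0 head=1 tape=00B0[1]B   (q0,1)→(q0,0,right)
state=q0 head=2 tape=00B00[B]   (q0,B)→(q2,1,left)
state=q2 head=1 tape=00B0[0]1
Cell 1 holds 0 when M halts.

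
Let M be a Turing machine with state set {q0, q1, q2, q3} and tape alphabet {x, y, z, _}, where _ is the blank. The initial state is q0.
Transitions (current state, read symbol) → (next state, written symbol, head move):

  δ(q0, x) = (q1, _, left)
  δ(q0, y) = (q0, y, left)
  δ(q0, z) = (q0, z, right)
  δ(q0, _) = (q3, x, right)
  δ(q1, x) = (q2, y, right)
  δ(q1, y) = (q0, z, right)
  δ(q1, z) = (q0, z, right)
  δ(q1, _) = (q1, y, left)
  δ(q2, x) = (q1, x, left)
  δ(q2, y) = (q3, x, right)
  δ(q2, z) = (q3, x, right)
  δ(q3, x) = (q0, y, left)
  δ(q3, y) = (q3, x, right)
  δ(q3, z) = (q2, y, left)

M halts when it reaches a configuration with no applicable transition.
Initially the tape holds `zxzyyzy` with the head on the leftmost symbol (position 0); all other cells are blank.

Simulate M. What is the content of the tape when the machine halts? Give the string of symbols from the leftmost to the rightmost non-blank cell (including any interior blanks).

zxxzxxx

q0 | [z]xzyyzy_   read z → write z, move right, go to q0
q0 | z[x]zyyzy_   read x → write _, move left, go to q1
q1 | [z]_zyyzy_   read z → write z, move right, go to q0
q0 | z[_]zyyzy_   read _ → write x, move right, go to q3
q3 | zx[z]yyzy_   read z → write y, move left, go to q2
q2 | z[x]yyyzy_   read x → write x, move left, go to q1
q1 | [z]xyyyzy_   read z → write z, move right, go to q0
q0 | z[x]yyyzy_   read x → write _, move left, go to q1
q1 | [z]_yyyzy_   read z → write z, move right, go to q0
q0 | z[_]yyyzy_   read _ → write x, move right, go to q3
q3 | zx[y]yyzy_   read y → write x, move right, go to q3
q3 | zxx[y]yzy_   read y → write x, move right, go to q3
q3 | zxxx[y]zy_   read y → write x, move right, go to q3
q3 | zxxxx[z]y_   read z → write y, move left, go to q2
q2 | zxxx[x]yy_   read x → write x, move left, go to q1
q1 | zxx[x]xyy_   read x → write y, move right, go to q2
q2 | zxxy[x]yy_   read x → write x, move left, go to q1
q1 | zxx[y]xyy_   read y → write z, move right, go to q0
q0 | zxxz[x]yy_   read x → write _, move left, go to q1
q1 | zxx[z]_yy_   read z → write z, move right, go to q0
q0 | zxxz[_]yy_   read _ → write x, move right, go to q3
q3 | zxxzx[y]y_   read y → write x, move right, go to q3
q3 | zxxzxx[y]_   read y → write x, move right, go to q3
q3 | zxxzxxx[_]
The non-blank tape span at halt is zxxzxxx.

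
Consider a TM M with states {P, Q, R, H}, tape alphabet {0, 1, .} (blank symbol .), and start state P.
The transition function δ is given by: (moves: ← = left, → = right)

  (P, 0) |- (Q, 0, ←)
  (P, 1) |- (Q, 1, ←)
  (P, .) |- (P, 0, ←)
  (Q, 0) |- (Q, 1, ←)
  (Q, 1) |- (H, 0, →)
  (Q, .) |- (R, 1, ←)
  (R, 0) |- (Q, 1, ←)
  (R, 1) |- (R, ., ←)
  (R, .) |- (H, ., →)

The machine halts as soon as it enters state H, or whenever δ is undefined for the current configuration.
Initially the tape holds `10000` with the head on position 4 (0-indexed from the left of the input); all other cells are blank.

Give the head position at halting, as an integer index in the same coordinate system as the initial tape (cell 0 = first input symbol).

1

P | 1000[0]   read 0 → write 0, move ←, go to Q
Q | 100[0]0   read 0 → write 1, move ←, go to Q
Q | 10[0]10   read 0 → write 1, move ←, go to Q
Q | 1[0]110   read 0 → write 1, move ←, go to Q
Q | [1]1110   read 1 → write 0, move →, go to H
H | 0[1]110
At halt the head is at cell 1.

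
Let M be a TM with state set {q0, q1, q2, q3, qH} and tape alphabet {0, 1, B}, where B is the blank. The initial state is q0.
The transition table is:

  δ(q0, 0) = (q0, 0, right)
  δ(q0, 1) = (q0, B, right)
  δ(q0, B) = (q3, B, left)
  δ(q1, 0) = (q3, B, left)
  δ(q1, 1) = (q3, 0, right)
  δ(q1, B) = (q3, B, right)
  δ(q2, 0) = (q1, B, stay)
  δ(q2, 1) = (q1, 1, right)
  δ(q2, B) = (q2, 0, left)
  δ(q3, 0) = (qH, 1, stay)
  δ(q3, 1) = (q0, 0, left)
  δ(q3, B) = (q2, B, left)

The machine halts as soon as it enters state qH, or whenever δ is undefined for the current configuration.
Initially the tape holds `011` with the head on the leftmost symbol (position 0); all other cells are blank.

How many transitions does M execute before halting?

9

q0 | [0]11B   read 0 → write 0, move right, go to q0
q0 | 0[1]1B   read 1 → write B, move right, go to q0
q0 | 0B[1]B   read 1 → write B, move right, go to q0
q0 | 0BB[B]   read B → write B, move left, go to q3
q3 | 0B[B]B   read B → write B, move left, go to q2
q2 | 0[B]BB   read B → write 0, move left, go to q2
q2 | [0]0BB   read 0 → write B, move stay, go to q1
q1 | [B]0BB   read B → write B, move right, go to q3
q3 | B[0]BB   read 0 → write 1, move stay, go to qH
qH | B[1]BB
M halts after 9 transitions.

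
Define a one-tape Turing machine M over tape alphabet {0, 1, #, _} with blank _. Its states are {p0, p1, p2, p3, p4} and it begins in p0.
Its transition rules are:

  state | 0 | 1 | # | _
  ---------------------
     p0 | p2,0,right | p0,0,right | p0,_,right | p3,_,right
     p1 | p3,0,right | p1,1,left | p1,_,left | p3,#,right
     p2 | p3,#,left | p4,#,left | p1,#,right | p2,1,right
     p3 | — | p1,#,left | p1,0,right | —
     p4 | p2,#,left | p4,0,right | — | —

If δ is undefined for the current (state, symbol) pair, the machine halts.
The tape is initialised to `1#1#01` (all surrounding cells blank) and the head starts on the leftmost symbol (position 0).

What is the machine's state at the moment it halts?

state=p0 head=0 tape=[1]#1#01   (p0,1)→(p0,0,right)
state=p0 head=1 tape=0[#]1#01   (p0,#)→(p0,_,right)
state=p0 head=2 tape=0_[1]#01   (p0,1)→(p0,0,right)
state=p0 head=3 tape=0_0[#]01   (p0,#)→(p0,_,right)
state=p0 head=4 tape=0_0_[0]1   (p0,0)→(p2,0,right)
state=p2 head=5 tape=0_0_0[1]   (p2,1)→(p4,#,left)
state=p4 head=4 tape=0_0_[0]#   (p4,0)→(p2,#,left)
state=p2 head=3 tape=0_0[_]##   (p2,_)→(p2,1,right)
state=p2 head=4 tape=0_01[#]#   (p2,#)→(p1,#,right)
state=p1 head=5 tape=0_01#[#]   (p1,#)→(p1,_,left)
state=p1 head=4 tape=0_01[#]_   (p1,#)→(p1,_,left)
state=p1 head=3 tape=0_0[1]__   (p1,1)→(p1,1,left)
state=p1 head=2 tape=0_[0]1__   (p1,0)→(p3,0,right)
state=p3 head=3 tape=0_0[1]__   (p3,1)→(p1,#,left)
state=p1 head=2 tape=0_[0]#__   (p1,0)→(p3,0,right)
state=p3 head=3 tape=0_0[#]__   (p3,#)→(p1,0,right)
state=p1 head=4 tape=0_00[_]_   (p1,_)→(p3,#,right)
state=p3 head=5 tape=0_00#[_]
No transition is defined for (p3, _); M halts in state p3.

p3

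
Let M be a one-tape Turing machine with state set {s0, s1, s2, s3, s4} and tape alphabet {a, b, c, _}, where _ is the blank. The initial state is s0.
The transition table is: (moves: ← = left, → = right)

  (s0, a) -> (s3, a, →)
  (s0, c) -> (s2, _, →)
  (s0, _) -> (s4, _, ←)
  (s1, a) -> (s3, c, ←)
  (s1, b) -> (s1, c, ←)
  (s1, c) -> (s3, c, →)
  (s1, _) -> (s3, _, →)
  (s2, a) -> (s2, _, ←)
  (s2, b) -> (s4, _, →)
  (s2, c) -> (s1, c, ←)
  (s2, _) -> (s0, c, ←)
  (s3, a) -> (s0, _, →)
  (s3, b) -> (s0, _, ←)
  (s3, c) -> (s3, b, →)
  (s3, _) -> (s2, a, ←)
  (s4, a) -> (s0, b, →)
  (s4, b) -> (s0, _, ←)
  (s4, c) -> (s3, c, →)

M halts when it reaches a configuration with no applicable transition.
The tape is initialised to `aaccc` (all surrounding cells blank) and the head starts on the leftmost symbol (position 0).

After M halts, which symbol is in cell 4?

_

s0 | [a]accc__   read a → write a, move →, go to s3
s3 | a[a]ccc__   read a → write _, move →, go to s0
s0 | a_[c]cc__   read c → write _, move →, go to s2
s2 | a__[c]c__   read c → write c, move ←, go to s1
s1 | a_[_]cc__   read _ → write _, move →, go to s3
s3 | a__[c]c__   read c → write b, move →, go to s3
s3 | a__b[c]__   read c → write b, move →, go to s3
s3 | a__bb[_]_   read _ → write a, move ←, go to s2
s2 | a__b[b]a_   read b → write _, move →, go to s4
s4 | a__b_[a]_   read a → write b, move →, go to s0
s0 | a__b_b[_]   read _ → write _, move ←, go to s4
s4 | a__b_[b]_   read b → write _, move ←, go to s0
s0 | a__b[_]__   read _ → write _, move ←, go to s4
s4 | a__[b]___   read b → write _, move ←, go to s0
s0 | a_[_]____   read _ → write _, move ←, go to s4
s4 | a[_]_____
Cell 4 holds _ when M halts.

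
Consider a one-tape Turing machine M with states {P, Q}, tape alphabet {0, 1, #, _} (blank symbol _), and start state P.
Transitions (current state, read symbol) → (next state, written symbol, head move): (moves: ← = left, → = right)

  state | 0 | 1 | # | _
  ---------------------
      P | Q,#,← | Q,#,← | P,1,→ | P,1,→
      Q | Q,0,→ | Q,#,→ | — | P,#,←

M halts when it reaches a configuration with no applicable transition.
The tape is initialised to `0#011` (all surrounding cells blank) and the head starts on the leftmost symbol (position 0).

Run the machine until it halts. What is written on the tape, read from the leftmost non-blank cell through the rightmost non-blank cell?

state=P head=0 tape=__[0]#011   (P,0)→(Q,#,←)
state=Q head=-1 tape=_[_]##011   (Q,_)→(P,#,←)
state=P head=-2 tape=[_]###011   (P,_)→(P,1,→)
state=P head=-1 tape=1[#]##011   (P,#)→(P,1,→)
state=P head=0 tape=11[#]#011   (P,#)→(P,1,→)
state=P head=1 tape=111[#]011   (P,#)→(P,1,→)
state=P head=2 tape=1111[0]11   (P,0)→(Q,#,←)
state=Q head=1 tape=111[1]#11   (Q,1)→(Q,#,→)
state=Q head=2 tape=111#[#]11
The non-blank tape span at halt is 111##11.

111##11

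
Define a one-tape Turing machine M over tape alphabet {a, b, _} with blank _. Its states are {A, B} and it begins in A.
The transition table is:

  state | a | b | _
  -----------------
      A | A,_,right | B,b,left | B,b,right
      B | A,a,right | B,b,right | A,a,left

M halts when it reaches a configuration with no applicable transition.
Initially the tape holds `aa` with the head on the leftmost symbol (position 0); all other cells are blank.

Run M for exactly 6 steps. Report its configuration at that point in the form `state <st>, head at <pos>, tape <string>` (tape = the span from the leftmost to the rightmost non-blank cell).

state=A head=0 tape=[a]a__   (A,a)→(A,_,right)
state=A head=1 tape=_[a]__   (A,a)→(A,_,right)
state=A head=2 tape=__[_]_   (A,_)→(B,b,right)
state=B head=3 tape=__b[_]   (B,_)→(A,a,left)
state=A head=2 tape=__[b]a   (A,b)→(B,b,left)
state=B head=1 tape=_[_]ba   (B,_)→(A,a,left)
state=A head=0 tape=[_]aba
After 6 steps: state A, head at 0, tape aba.

state A, head at 0, tape aba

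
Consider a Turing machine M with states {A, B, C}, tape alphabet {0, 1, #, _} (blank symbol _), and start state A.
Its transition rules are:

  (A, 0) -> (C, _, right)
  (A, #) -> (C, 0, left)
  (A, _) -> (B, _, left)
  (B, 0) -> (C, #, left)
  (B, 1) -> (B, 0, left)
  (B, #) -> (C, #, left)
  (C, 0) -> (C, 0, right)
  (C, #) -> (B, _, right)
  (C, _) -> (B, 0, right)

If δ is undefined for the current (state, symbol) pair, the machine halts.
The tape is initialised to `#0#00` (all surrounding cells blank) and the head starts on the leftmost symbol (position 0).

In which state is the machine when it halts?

state=A head=0 tape=_[#]0#00_   (A,#)→(C,0,left)
state=C head=-1 tape=[_]00#00_   (C,_)→(B,0,right)
state=B head=0 tape=0[0]0#00_   (B,0)→(C,#,left)
state=C head=-1 tape=[0]#0#00_   (C,0)→(C,0,right)
state=C head=0 tape=0[#]0#00_   (C,#)→(B,_,right)
state=B head=1 tape=0_[0]#00_   (B,0)→(C,#,left)
state=C head=0 tape=0[_]##00_   (C,_)→(B,0,right)
state=B head=1 tape=00[#]#00_   (B,#)→(C,#,left)
state=C head=0 tape=0[0]##00_   (C,0)→(C,0,right)
state=C head=1 tape=00[#]#00_   (C,#)→(B,_,right)
state=B head=2 tape=00_[#]00_   (B,#)→(C,#,left)
state=C head=1 tape=00[_]#00_   (C,_)→(B,0,right)
state=B head=2 tape=000[#]00_   (B,#)→(C,#,left)
state=C head=1 tape=00[0]#00_   (C,0)→(C,0,right)
state=C head=2 tape=000[#]00_   (C,#)→(B,_,right)
state=B head=3 tape=000_[0]0_   (B,0)→(C,#,left)
state=C head=2 tape=000[_]#0_   (C,_)→(B,0,right)
state=B head=3 tape=0000[#]0_   (B,#)→(C,#,left)
state=C head=2 tape=000[0]#0_   (C,0)→(C,0,right)
state=C head=3 tape=0000[#]0_   (C,#)→(B,_,right)
state=B head=4 tape=0000_[0]_   (B,0)→(C,#,left)
state=C head=3 tape=0000[_]#_   (C,_)→(B,0,right)
state=B head=4 tape=00000[#]_   (B,#)→(C,#,left)
state=C head=3 tape=0000[0]#_   (C,0)→(C,0,right)
state=C head=4 tape=00000[#]_   (C,#)→(B,_,right)
state=B head=5 tape=00000_[_]
No transition is defined for (B, _); M halts in state B.

B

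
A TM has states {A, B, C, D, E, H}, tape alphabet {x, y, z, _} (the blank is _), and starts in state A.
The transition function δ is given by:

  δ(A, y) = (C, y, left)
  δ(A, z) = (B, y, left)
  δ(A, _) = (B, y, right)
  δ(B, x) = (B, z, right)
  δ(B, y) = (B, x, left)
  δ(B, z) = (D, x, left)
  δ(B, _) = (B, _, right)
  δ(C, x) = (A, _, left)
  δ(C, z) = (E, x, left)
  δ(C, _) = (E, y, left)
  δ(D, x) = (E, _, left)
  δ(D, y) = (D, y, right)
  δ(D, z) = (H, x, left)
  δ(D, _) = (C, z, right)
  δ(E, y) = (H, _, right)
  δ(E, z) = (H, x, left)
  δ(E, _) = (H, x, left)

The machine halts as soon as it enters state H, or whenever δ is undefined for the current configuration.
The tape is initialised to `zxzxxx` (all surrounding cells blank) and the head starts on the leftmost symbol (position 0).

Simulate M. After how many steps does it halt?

8

state=A head=0 tape=_[z]xzxxx   (A,z)→(B,y,left)
state=B head=-1 tape=[_]yxzxxx   (B,_)→(B,_,right)
state=B head=0 tape=_[y]xzxxx   (B,y)→(B,x,left)
state=B head=-1 tape=[_]xxzxxx   (B,_)→(B,_,right)
state=B head=0 tape=_[x]xzxxx   (B,x)→(B,z,right)
state=B head=1 tape=_z[x]zxxx   (B,x)→(B,z,right)
state=B head=2 tape=_zz[z]xxx   (B,z)→(D,x,left)
state=D head=1 tape=_z[z]xxxx   (D,z)→(H,x,left)
state=H head=0 tape=_[z]xxxxx
M halts after 8 transitions.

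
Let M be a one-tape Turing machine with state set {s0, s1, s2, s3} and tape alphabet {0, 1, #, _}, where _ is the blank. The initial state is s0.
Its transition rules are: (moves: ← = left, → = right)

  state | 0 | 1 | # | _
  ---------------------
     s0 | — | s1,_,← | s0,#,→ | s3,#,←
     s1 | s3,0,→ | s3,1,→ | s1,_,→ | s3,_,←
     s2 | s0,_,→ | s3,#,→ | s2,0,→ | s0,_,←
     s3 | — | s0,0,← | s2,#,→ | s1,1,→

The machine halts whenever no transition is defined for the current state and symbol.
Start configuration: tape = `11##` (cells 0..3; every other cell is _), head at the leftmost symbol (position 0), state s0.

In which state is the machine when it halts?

state=s0 head=0 tape=____[1]1##   (s0,1)→(s1,_,←)
state=s1 head=-1 tape=___[_]_1##   (s1,_)→(s3,_,←)
state=s3 head=-2 tape=__[_]__1##   (s3,_)→(s1,1,→)
state=s1 head=-1 tape=__1[_]_1##   (s1,_)→(s3,_,←)
state=s3 head=-2 tape=__[1]__1##   (s3,1)→(s0,0,←)
state=s0 head=-3 tape=_[_]0__1##   (s0,_)→(s3,#,←)
state=s3 head=-4 tape=[_]#0__1##   (s3,_)→(s1,1,→)
state=s1 head=-3 tape=1[#]0__1##   (s1,#)→(s1,_,→)
state=s1 head=-2 tape=1_[0]__1##   (s1,0)→(s3,0,→)
state=s3 head=-1 tape=1_0[_]_1##   (s3,_)→(s1,1,→)
state=s1 head=0 tape=1_01[_]1##   (s1,_)→(s3,_,←)
state=s3 head=-1 tape=1_0[1]_1##   (s3,1)→(s0,0,←)
state=s0 head=-2 tape=1_[0]0_1##
No transition is defined for (s0, 0); M halts in state s0.

s0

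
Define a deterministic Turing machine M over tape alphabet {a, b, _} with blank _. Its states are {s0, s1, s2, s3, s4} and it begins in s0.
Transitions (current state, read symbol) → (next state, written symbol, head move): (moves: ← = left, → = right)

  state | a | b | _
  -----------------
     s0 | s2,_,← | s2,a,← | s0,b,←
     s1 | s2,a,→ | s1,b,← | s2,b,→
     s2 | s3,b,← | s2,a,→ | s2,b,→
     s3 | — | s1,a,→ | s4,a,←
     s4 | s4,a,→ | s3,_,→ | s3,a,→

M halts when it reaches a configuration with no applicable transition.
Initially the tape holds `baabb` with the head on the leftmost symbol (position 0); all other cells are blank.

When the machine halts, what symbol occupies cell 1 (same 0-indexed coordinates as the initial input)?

s0 | _[b]aabb   read b → write a, move ←, go to s2
s2 | [_]aaabb   read _ → write b, move →, go to s2
s2 | b[a]aabb   read a → write b, move ←, go to s3
s3 | [b]baabb   read b → write a, move →, go to s1
s1 | a[b]aabb   read b → write b, move ←, go to s1
s1 | [a]baabb   read a → write a, move →, go to s2
s2 | a[b]aabb   read b → write a, move →, go to s2
s2 | aa[a]abb   read a → write b, move ←, go to s3
s3 | a[a]babb
Cell 1 holds b when M halts.

b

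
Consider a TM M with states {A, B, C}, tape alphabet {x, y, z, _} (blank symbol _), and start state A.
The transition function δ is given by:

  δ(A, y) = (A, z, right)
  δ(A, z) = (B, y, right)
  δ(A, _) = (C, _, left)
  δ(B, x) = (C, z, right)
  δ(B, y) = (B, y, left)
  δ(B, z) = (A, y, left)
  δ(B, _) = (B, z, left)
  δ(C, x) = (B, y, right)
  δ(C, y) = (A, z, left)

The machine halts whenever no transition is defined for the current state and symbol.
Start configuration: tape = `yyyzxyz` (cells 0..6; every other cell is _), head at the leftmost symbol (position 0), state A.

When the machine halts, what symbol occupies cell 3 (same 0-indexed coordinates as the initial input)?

A | __[y]yyzxyz_   read y → write z, move right, go to A
A | __z[y]yzxyz_   read y → write z, move right, go to A
A | __zz[y]zxyz_   read y → write z, move right, go to A
A | __zzz[z]xyz_   read z → write y, move right, go to B
B | __zzzy[x]yz_   read x → write z, move right, go to C
C | __zzzyz[y]z_   read y → write z, move left, go to A
A | __zzzy[z]zz_   read z → write y, move right, go to B
B | __zzzyy[z]z_   read z → write y, move left, go to A
A | __zzzy[y]yz_   read y → write z, move right, go to A
A | __zzzyz[y]z_   read y → write z, move right, go to A
A | __zzzyzz[z]_   read z → write y, move right, go to B
B | __zzzyzzy[_]   read _ → write z, move left, go to B
B | __zzzyzz[y]z   read y → write y, move left, go to B
B | __zzzyz[z]yz   read z → write y, move left, go to A
A | __zzzy[z]yyz   read z → write y, move right, go to B
B | __zzzyy[y]yz   read y → write y, move left, go to B
B | __zzzy[y]yyz   read y → write y, move left, go to B
B | __zzz[y]yyyz   read y → write y, move left, go to B
B | __zz[z]yyyyz   read z → write y, move left, go to A
A | __z[z]yyyyyz   read z → write y, move right, go to B
B | __zy[y]yyyyz   read y → write y, move left, go to B
B | __z[y]yyyyyz   read y → write y, move left, go to B
B | __[z]yyyyyyz   read z → write y, move left, go to A
A | _[_]yyyyyyyz   read _ → write _, move left, go to C
C | [_]_yyyyyyyz
Cell 3 holds y when M halts.

y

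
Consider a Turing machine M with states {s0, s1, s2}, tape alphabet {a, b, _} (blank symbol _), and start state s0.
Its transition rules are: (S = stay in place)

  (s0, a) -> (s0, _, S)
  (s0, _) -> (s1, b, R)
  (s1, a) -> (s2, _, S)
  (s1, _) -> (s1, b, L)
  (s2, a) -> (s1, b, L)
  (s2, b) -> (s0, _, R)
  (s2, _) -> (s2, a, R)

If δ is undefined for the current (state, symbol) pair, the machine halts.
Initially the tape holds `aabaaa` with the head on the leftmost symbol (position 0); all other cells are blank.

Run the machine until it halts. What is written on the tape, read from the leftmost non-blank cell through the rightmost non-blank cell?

state=s0 head=0 tape=[a]abaaa__   (s0,a)→(s0,_,S)
state=s0 head=0 tape=[_]abaaa__   (s0,_)→(s1,b,R)
state=s1 head=1 tape=b[a]baaa__   (s1,a)→(s2,_,S)
state=s2 head=1 tape=b[_]baaa__   (s2,_)→(s2,a,R)
state=s2 head=2 tape=ba[b]aaa__   (s2,b)→(s0,_,R)
state=s0 head=3 tape=ba_[a]aa__   (s0,a)→(s0,_,S)
state=s0 head=3 tape=ba_[_]aa__   (s0,_)→(s1,b,R)
state=s1 head=4 tape=ba_b[a]a__   (s1,a)→(s2,_,S)
state=s2 head=4 tape=ba_b[_]a__   (s2,_)→(s2,a,R)
state=s2 head=5 tape=ba_ba[a]__   (s2,a)→(s1,b,L)
state=s1 head=4 tape=ba_b[a]b__   (s1,a)→(s2,_,S)
state=s2 head=4 tape=ba_b[_]b__   (s2,_)→(s2,a,R)
state=s2 head=5 tape=ba_ba[b]__   (s2,b)→(s0,_,R)
state=s0 head=6 tape=ba_ba_[_]_   (s0,_)→(s1,b,R)
state=s1 head=7 tape=ba_ba_b[_]   (s1,_)→(s1,b,L)
state=s1 head=6 tape=ba_ba_[b]b
The non-blank tape span at halt is ba_ba_bb.

ba_ba_bb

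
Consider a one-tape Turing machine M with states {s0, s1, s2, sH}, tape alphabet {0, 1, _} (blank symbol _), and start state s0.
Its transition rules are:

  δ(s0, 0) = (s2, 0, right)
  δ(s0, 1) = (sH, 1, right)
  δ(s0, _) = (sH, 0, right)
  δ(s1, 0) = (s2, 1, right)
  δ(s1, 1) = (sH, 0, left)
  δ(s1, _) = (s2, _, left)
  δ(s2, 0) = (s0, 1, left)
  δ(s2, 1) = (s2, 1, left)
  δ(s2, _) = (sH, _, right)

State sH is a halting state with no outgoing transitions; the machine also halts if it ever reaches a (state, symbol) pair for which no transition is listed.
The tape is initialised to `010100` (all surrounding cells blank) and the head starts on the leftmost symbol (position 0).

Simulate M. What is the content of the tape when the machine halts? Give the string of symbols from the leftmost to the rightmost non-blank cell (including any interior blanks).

0110100

s0 | _[0]10100   read 0 → write 0, move right, go to s2
s2 | _0[1]0100   read 1 → write 1, move left, go to s2
s2 | _[0]10100   read 0 → write 1, move left, go to s0
s0 | [_]110100   read _ → write 0, move right, go to sH
sH | 0[1]10100
The non-blank tape span at halt is 0110100.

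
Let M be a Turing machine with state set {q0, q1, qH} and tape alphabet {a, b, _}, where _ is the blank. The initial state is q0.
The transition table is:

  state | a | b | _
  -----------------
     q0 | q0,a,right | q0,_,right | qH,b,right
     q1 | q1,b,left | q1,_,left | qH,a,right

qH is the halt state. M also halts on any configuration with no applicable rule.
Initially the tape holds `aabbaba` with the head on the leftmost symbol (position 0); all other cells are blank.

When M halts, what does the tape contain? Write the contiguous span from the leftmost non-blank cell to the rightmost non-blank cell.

aa__a_ab

state=q0 head=0 tape=[a]abbaba__   (q0,a)→(q0,a,right)
state=q0 head=1 tape=a[a]bbaba__   (q0,a)→(q0,a,right)
state=q0 head=2 tape=aa[b]baba__   (q0,b)→(q0,_,right)
state=q0 head=3 tape=aa_[b]aba__   (q0,b)→(q0,_,right)
state=q0 head=4 tape=aa__[a]ba__   (q0,a)→(q0,a,right)
state=q0 head=5 tape=aa__a[b]a__   (q0,b)→(q0,_,right)
state=q0 head=6 tape=aa__a_[a]__   (q0,a)→(q0,a,right)
state=q0 head=7 tape=aa__a_a[_]_   (q0,_)→(qH,b,right)
state=qH head=8 tape=aa__a_ab[_]
The non-blank tape span at halt is aa__a_ab.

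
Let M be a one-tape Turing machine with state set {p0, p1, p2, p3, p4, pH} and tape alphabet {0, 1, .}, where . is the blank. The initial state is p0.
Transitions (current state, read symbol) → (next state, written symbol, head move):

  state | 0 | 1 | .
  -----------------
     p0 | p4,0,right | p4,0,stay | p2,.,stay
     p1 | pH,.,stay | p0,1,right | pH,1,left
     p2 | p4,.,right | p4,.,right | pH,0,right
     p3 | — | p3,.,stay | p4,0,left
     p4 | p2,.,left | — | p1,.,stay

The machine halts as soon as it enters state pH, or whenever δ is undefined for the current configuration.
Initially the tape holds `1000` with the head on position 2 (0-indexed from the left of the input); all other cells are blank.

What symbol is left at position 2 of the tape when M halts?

state=p0 head=2 tape=10[0]0   (p0,0)→(p4,0,right)
state=p4 head=3 tape=100[0]   (p4,0)→(p2,.,left)
state=p2 head=2 tape=10[0].   (p2,0)→(p4,.,right)
state=p4 head=3 tape=10.[.]   (p4,.)→(p1,.,stay)
state=p1 head=3 tape=10.[.]   (p1,.)→(pH,1,left)
state=pH head=2 tape=10[.]1
Cell 2 holds . when M halts.

.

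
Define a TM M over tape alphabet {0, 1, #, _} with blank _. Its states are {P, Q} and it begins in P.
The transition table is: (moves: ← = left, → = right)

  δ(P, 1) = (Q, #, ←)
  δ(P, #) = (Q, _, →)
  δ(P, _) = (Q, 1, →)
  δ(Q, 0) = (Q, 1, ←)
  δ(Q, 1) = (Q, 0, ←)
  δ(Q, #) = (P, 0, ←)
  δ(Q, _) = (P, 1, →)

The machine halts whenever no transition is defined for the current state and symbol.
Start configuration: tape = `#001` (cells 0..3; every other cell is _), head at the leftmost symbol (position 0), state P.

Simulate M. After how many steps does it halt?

state=P head=0 tape=_[#]001   (P,#)→(Q,_,→)
state=Q head=1 tape=__[0]01   (Q,0)→(Q,1,←)
state=Q head=0 tape=_[_]101   (Q,_)→(P,1,→)
state=P head=1 tape=_1[1]01   (P,1)→(Q,#,←)
state=Q head=0 tape=_[1]#01   (Q,1)→(Q,0,←)
state=Q head=-1 tape=[_]0#01   (Q,_)→(P,1,→)
state=P head=0 tape=1[0]#01
M halts after 6 transitions.

6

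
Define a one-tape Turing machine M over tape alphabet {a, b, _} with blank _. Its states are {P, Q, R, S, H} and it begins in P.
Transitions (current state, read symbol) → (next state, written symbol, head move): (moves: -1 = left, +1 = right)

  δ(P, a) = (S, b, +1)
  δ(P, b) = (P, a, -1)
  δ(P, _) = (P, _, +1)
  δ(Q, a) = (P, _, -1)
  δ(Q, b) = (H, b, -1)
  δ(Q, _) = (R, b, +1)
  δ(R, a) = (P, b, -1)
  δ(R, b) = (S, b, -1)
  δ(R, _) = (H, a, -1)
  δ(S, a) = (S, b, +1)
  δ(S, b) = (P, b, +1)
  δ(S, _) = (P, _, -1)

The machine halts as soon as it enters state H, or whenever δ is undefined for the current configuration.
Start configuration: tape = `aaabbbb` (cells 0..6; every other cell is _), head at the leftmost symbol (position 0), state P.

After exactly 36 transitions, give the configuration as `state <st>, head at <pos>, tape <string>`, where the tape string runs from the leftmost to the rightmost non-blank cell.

state=P head=0 tape=_[a]aabbbb_   (P,a)→(S,b,+1)
state=S head=1 tape=_b[a]abbbb_   (S,a)→(S,b,+1)
state=S head=2 tape=_bb[a]bbbb_   (S,a)→(S,b,+1)
state=S head=3 tape=_bbb[b]bbb_   (S,b)→(P,b,+1)
state=P head=4 tape=_bbbb[b]bb_   (P,b)→(P,a,-1)
state=P head=3 tape=_bbb[b]abb_   (P,b)→(P,a,-1)
state=P head=2 tape=_bb[b]aabb_   (P,b)→(P,a,-1)
state=P head=1 tape=_b[b]aaabb_   (P,b)→(P,a,-1)
state=P head=0 tape=_[b]aaaabb_   (P,b)→(P,a,-1)
state=P head=-1 tape=[_]aaaaabb_   (P,_)→(P,_,+1)
state=P head=0 tape=_[a]aaaabb_   (P,a)→(S,b,+1)
state=S head=1 tape=_b[a]aaabb_   (S,a)→(S,b,+1)
state=S head=2 tape=_bb[a]aabb_   (S,a)→(S,b,+1)
state=S head=3 tape=_bbb[a]abb_   (S,a)→(S,b,+1)
state=S head=4 tape=_bbbb[a]bb_   (S,a)→(S,b,+1)
state=S head=5 tape=_bbbbb[b]b_   (S,b)→(P,b,+1)
state=P head=6 tape=_bbbbbb[b]_   (P,b)→(P,a,-1)
state=P head=5 tape=_bbbbb[b]a_   (P,b)→(P,a,-1)
state=P head=4 tape=_bbbb[b]aa_   (P,b)→(P,a,-1)
state=P head=3 tape=_bbb[b]aaa_   (P,b)→(P,a,-1)
state=P head=2 tape=_bb[b]aaaa_   (P,b)→(P,a,-1)
state=P head=1 tape=_b[b]aaaaa_   (P,b)→(P,a,-1)
state=P head=0 tape=_[b]aaaaaa_   (P,b)→(P,a,-1)
state=P head=-1 tape=[_]aaaaaaa_   (P,_)→(P,_,+1)
state=P head=0 tape=_[a]aaaaaa_   (P,a)→(S,b,+1)
state=S head=1 tape=_b[a]aaaaa_   (S,a)→(S,b,+1)
state=S head=2 tape=_bb[a]aaaa_   (S,a)→(S,b,+1)
state=S head=3 tape=_bbb[a]aaa_   (S,a)→(S,b,+1)
state=S head=4 tape=_bbbb[a]aa_   (S,a)→(S,b,+1)
state=S head=5 tape=_bbbbb[a]a_   (S,a)→(S,b,+1)
state=S head=6 tape=_bbbbbb[a]_   (S,a)→(S,b,+1)
state=S head=7 tape=_bbbbbbb[_]   (S,_)→(P,_,-1)
state=P head=6 tape=_bbbbbb[b]_   (P,b)→(P,a,-1)
state=P head=5 tape=_bbbbb[b]a_   (P,b)→(P,a,-1)
state=P head=4 tape=_bbbb[b]aa_   (P,b)→(P,a,-1)
state=P head=3 tape=_bbb[b]aaa_   (P,b)→(P,a,-1)
state=P head=2 tape=_bb[b]aaaa_
After 36 steps: state P, head at 2, tape bbbaaaa.

state P, head at 2, tape bbbaaaa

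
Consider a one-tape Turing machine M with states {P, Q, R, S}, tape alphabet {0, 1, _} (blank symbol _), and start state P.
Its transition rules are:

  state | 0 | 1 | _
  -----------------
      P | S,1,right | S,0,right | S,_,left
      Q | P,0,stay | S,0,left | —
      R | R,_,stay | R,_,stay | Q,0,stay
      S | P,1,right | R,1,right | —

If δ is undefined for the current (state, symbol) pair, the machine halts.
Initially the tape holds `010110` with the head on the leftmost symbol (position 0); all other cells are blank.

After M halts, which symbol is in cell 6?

1

P | [0]10110__   read 0 → write 1, move right, go to S
S | 1[1]0110__   read 1 → write 1, move right, go to R
R | 11[0]110__   read 0 → write _, move stay, go to R
R | 11[_]110__   read _ → write 0, move stay, go to Q
Q | 11[0]110__   read 0 → write 0, move stay, go to P
P | 11[0]110__   read 0 → write 1, move right, go to S
S | 111[1]10__   read 1 → write 1, move right, go to R
R | 1111[1]0__   read 1 → write _, move stay, go to R
R | 1111[_]0__   read _ → write 0, move stay, go to Q
Q | 1111[0]0__   read 0 → write 0, move stay, go to P
P | 1111[0]0__   read 0 → write 1, move right, go to S
S | 11111[0]__   read 0 → write 1, move right, go to P
P | 111111[_]_   read _ → write _, move left, go to S
S | 11111[1]__   read 1 → write 1, move right, go to R
R | 111111[_]_   read _ → write 0, move stay, go to Q
Q | 111111[0]_   read 0 → write 0, move stay, go to P
P | 111111[0]_   read 0 → write 1, move right, go to S
S | 1111111[_]
Cell 6 holds 1 when M halts.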